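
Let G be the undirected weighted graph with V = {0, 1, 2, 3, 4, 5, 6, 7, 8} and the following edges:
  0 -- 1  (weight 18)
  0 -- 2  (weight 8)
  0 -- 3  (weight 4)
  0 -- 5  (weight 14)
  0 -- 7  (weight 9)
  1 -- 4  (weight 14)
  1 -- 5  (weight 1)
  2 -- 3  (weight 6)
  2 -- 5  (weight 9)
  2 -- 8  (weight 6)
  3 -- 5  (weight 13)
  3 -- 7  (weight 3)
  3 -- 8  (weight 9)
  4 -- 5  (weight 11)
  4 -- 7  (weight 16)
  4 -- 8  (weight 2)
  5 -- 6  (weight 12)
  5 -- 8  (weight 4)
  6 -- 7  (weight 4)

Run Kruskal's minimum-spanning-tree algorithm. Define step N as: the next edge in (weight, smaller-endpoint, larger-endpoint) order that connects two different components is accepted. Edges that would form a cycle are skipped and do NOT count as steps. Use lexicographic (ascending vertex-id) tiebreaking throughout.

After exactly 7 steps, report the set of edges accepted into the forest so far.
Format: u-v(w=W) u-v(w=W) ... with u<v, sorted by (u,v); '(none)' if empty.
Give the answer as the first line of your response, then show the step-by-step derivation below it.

0-3(w=4) 1-5(w=1) 2-3(w=6) 3-7(w=3) 4-8(w=2) 5-8(w=4) 6-7(w=4)

step 1: add edge 1-5 (w=1); MST = {1-5(w=1)}
step 2: add edge 4-8 (w=2); MST = {1-5(w=1) 4-8(w=2)}
step 3: add edge 3-7 (w=3); MST = {1-5(w=1) 3-7(w=3) 4-8(w=2)}
step 4: add edge 0-3 (w=4); MST = {0-3(w=4) 1-5(w=1) 3-7(w=3) 4-8(w=2)}
step 5: add edge 5-8 (w=4); MST = {0-3(w=4) 1-5(w=1) 3-7(w=3) 4-8(w=2) 5-8(w=4)}
step 6: add edge 6-7 (w=4); MST = {0-3(w=4) 1-5(w=1) 3-7(w=3) 4-8(w=2) 5-8(w=4) 6-7(w=4)}
step 7: add edge 2-3 (w=6); MST = {0-3(w=4) 1-5(w=1) 2-3(w=6) 3-7(w=3) 4-8(w=2) 5-8(w=4) 6-7(w=4)}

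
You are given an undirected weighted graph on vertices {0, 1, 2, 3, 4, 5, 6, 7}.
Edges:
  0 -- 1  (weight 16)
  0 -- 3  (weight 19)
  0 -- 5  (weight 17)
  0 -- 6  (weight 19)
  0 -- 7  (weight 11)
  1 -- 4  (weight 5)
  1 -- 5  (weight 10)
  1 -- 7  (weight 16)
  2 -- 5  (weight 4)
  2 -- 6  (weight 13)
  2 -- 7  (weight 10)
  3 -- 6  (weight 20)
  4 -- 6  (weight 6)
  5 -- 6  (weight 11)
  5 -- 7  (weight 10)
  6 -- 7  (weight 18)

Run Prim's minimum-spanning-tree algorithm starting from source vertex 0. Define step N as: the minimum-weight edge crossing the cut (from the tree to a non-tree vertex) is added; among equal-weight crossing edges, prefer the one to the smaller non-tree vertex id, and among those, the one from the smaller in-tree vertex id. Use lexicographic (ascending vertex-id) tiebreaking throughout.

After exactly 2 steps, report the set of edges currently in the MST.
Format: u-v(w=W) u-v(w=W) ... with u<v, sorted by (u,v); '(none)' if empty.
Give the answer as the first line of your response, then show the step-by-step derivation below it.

0-7(w=11) 2-7(w=10)

step 1: add edge 0-7 (w=11); MST = {0-7(w=11)}
step 2: add edge 2-7 (w=10); MST = {0-7(w=11) 2-7(w=10)}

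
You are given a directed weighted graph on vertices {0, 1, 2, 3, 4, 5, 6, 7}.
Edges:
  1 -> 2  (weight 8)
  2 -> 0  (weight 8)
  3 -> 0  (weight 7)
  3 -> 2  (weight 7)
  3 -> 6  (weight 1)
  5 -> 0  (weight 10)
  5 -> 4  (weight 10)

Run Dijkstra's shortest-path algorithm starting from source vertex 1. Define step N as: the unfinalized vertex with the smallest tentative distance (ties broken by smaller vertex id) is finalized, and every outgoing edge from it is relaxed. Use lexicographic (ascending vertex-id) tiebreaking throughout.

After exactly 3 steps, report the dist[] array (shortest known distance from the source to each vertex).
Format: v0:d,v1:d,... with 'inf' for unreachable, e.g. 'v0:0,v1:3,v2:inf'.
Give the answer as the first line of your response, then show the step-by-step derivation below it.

v0:16,v1:0,v2:8,v3:inf,v4:inf,v5:inf,v6:inf,v7:inf

step 1: dist = v0:inf,v1:0,v2:8,v3:inf,v4:inf,v5:inf,v6:inf,v7:inf
step 2: dist = v0:16,v1:0,v2:8,v3:inf,v4:inf,v5:inf,v6:inf,v7:inf
step 3: dist = v0:16,v1:0,v2:8,v3:inf,v4:inf,v5:inf,v6:inf,v7:inf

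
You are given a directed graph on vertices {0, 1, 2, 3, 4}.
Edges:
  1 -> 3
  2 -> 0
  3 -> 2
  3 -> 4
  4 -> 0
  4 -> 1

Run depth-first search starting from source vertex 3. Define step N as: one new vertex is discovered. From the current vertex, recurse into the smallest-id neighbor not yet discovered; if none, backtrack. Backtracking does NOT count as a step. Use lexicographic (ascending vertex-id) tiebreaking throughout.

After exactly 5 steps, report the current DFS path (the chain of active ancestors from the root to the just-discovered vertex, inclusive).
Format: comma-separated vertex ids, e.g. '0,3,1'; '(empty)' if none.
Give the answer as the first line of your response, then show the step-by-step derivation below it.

3,4,1

step 1: discover 3; path=3; order=3
step 2: discover 2; path=3>2; order=3,2
step 3: discover 0; path=3>2>0; order=3,2,0
step 4: discover 4; path=3>4; order=3,2,0,4
step 5: discover 1; path=3>4>1; order=3,2,0,4,1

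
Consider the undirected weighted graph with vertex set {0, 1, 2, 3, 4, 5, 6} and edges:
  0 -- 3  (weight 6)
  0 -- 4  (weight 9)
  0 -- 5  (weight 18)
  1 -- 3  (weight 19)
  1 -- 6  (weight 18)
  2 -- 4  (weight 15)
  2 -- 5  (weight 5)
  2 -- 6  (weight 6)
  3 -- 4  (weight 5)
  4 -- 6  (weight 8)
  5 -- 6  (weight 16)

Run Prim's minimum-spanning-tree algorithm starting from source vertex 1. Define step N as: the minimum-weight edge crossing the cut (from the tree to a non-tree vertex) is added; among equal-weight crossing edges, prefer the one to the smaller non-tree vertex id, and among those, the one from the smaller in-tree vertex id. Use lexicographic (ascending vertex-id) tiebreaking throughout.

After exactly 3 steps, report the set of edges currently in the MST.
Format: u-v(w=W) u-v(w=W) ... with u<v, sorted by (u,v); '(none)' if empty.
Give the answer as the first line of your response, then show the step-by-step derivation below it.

1-6(w=18) 2-5(w=5) 2-6(w=6)

step 1: add edge 1-6 (w=18); MST = {1-6(w=18)}
step 2: add edge 2-6 (w=6); MST = {1-6(w=18) 2-6(w=6)}
step 3: add edge 2-5 (w=5); MST = {1-6(w=18) 2-5(w=5) 2-6(w=6)}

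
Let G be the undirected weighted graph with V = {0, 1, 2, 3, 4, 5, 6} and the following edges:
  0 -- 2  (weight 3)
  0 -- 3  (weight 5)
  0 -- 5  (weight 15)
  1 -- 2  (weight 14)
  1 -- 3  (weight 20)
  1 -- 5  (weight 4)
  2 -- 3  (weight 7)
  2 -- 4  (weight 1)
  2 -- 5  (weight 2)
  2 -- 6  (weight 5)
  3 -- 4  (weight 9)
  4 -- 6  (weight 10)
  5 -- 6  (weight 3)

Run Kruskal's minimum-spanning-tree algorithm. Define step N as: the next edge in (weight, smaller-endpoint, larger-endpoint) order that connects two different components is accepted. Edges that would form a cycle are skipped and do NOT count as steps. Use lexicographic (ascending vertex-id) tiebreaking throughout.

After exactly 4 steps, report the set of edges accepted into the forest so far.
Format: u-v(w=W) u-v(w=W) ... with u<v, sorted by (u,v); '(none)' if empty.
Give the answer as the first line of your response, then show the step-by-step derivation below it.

0-2(w=3) 2-4(w=1) 2-5(w=2) 5-6(w=3)

step 1: add edge 2-4 (w=1); MST = {2-4(w=1)}
step 2: add edge 2-5 (w=2); MST = {2-4(w=1) 2-5(w=2)}
step 3: add edge 0-2 (w=3); MST = {0-2(w=3) 2-4(w=1) 2-5(w=2)}
step 4: add edge 5-6 (w=3); MST = {0-2(w=3) 2-4(w=1) 2-5(w=2) 5-6(w=3)}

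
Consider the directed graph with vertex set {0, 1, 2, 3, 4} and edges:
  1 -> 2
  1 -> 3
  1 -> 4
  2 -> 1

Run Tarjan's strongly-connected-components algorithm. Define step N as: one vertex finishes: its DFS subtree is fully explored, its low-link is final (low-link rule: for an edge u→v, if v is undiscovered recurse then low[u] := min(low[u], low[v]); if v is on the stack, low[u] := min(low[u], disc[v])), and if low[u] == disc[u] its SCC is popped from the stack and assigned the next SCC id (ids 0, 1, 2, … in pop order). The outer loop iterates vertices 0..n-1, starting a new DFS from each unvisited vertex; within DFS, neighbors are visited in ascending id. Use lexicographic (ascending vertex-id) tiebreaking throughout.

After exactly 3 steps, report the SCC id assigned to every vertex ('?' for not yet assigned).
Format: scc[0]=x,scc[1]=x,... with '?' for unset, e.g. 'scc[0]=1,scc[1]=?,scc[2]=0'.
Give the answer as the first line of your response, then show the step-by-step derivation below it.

scc[0]=0,scc[1]=?,scc[2]=?,scc[3]=1,scc[4]=?

step 1: low=(low[0]=0,low[1]=?,low[2]=?,low[3]=?,low[4]=?); scc=(scc[0]=0,scc[1]=?,scc[2]=?,scc[3]=?,scc[4]=?)
step 2: low=(low[0]=0,low[1]=1,low[2]=1,low[3]=?,low[4]=?); scc=(scc[0]=0,scc[1]=?,scc[2]=?,scc[3]=?,scc[4]=?)
step 3: low=(low[0]=0,low[1]=1,low[2]=1,low[3]=3,low[4]=?); scc=(scc[0]=0,scc[1]=?,scc[2]=?,scc[3]=1,scc[4]=?)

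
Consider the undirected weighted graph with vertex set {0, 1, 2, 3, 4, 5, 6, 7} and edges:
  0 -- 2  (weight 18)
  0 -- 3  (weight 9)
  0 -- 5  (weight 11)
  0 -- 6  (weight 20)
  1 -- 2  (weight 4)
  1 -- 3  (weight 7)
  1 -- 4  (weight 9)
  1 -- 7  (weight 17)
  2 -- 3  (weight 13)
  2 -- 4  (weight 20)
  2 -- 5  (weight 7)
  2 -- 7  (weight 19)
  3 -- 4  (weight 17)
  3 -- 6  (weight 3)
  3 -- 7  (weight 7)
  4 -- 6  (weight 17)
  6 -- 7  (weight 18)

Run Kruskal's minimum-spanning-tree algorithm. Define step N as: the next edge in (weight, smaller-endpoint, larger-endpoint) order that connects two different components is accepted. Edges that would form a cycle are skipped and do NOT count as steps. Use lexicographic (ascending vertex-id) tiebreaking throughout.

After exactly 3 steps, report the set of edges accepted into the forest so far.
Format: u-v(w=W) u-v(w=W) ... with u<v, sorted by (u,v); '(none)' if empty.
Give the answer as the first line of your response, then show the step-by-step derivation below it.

1-2(w=4) 1-3(w=7) 3-6(w=3)

step 1: add edge 3-6 (w=3); MST = {3-6(w=3)}
step 2: add edge 1-2 (w=4); MST = {1-2(w=4) 3-6(w=3)}
step 3: add edge 1-3 (w=7); MST = {1-2(w=4) 1-3(w=7) 3-6(w=3)}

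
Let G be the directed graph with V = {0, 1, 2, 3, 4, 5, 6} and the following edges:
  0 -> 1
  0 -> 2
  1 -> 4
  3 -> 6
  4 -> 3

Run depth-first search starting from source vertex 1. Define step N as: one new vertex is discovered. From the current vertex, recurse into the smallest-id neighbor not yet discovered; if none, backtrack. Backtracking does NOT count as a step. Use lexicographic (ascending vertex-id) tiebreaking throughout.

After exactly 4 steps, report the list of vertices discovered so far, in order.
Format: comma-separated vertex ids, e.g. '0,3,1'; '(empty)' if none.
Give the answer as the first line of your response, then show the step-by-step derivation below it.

1,4,3,6

step 1: discover 1; path=1; order=1
step 2: discover 4; path=1>4; order=1,4
step 3: discover 3; path=1>4>3; order=1,4,3
step 4: discover 6; path=1>4>3>6; order=1,4,3,6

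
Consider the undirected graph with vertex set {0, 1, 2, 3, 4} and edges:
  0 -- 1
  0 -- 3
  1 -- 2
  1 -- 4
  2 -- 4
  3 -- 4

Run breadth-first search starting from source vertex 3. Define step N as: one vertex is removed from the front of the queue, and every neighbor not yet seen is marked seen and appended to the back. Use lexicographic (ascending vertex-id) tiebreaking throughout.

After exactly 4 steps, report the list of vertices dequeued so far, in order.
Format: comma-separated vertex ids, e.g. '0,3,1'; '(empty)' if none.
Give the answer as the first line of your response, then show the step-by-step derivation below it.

3,0,4,1

step 1: dequeue 3; queue=[0,4]; order=3
step 2: dequeue 0; queue=[4,1]; order=3,0
step 3: dequeue 4; queue=[1,2]; order=3,0,4
step 4: dequeue 1; queue=[2]; order=3,0,4,1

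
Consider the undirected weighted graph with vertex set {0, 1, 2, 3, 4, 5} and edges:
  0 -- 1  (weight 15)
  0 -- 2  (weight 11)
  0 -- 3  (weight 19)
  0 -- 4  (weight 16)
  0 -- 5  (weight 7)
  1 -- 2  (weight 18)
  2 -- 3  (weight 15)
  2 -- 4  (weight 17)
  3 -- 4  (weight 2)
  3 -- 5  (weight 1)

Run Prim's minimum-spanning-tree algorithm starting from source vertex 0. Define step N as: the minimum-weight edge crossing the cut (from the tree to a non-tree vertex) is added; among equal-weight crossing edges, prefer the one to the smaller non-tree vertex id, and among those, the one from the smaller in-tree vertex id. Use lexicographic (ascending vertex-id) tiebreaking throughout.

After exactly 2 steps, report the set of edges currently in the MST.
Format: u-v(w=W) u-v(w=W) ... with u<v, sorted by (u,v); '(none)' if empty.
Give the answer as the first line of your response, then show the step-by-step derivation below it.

0-5(w=7) 3-5(w=1)

step 1: add edge 0-5 (w=7); MST = {0-5(w=7)}
step 2: add edge 3-5 (w=1); MST = {0-5(w=7) 3-5(w=1)}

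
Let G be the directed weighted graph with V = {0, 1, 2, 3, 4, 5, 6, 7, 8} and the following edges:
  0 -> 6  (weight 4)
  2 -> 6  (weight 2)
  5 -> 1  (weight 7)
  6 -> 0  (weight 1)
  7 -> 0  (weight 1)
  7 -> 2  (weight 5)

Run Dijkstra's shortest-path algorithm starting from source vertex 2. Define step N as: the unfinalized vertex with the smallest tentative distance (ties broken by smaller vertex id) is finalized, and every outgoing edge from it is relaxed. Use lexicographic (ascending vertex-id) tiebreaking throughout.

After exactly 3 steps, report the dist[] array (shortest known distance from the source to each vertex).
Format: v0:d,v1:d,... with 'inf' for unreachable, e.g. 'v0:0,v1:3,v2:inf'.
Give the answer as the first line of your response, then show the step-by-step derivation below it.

v0:3,v1:inf,v2:0,v3:inf,v4:inf,v5:inf,v6:2,v7:inf,v8:inf

step 1: dist = v0:inf,v1:inf,v2:0,v3:inf,v4:inf,v5:inf,v6:2,v7:inf,v8:inf
step 2: dist = v0:3,v1:inf,v2:0,v3:inf,v4:inf,v5:inf,v6:2,v7:inf,v8:inf
step 3: dist = v0:3,v1:inf,v2:0,v3:inf,v4:inf,v5:inf,v6:2,v7:inf,v8:inf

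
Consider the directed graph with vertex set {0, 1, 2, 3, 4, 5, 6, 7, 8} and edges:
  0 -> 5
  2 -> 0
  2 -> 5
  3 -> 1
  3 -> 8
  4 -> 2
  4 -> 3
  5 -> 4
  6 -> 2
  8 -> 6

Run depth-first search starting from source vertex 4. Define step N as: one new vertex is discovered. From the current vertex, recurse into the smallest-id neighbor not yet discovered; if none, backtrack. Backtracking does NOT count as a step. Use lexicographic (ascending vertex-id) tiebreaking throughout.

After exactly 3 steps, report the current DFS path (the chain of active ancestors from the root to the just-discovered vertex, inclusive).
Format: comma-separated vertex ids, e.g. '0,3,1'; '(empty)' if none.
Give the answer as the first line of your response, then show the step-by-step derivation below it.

4,2,0

step 1: discover 4; path=4; order=4
step 2: discover 2; path=4>2; order=4,2
step 3: discover 0; path=4>2>0; order=4,2,0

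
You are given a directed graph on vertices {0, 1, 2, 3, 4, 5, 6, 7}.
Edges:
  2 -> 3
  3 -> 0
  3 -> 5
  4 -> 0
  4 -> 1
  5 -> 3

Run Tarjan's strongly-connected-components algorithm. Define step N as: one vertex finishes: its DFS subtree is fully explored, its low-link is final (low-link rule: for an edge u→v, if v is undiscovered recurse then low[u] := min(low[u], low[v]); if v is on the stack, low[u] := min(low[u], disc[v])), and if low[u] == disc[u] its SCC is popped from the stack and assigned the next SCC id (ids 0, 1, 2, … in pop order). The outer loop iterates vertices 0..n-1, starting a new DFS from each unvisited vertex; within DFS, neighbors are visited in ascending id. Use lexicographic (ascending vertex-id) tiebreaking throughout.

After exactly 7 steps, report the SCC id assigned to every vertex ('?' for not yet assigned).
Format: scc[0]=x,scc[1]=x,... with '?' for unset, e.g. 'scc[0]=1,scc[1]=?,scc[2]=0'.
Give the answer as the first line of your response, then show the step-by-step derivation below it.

scc[0]=0,scc[1]=1,scc[2]=3,scc[3]=2,scc[4]=4,scc[5]=2,scc[6]=5,scc[7]=?

step 1: low=(low[0]=0,low[1]=?,low[2]=?,low[3]=?,low[4]=?,low[5]=?,low[6]=?,low[7]=?); scc=(scc[0]=0,scc[1]=?,scc[2]=?,scc[3]=?,scc[4]=?,scc[5]=?,scc[6]=?,scc[7]=?)
step 2: low=(low[0]=0,low[1]=1,low[2]=?,low[3]=?,low[4]=?,low[5]=?,low[6]=?,low[7]=?); scc=(scc[0]=0,scc[1]=1,scc[2]=?,scc[3]=?,scc[4]=?,scc[5]=?,scc[6]=?,scc[7]=?)
step 3: low=(low[0]=0,low[1]=1,low[2]=2,low[3]=3,low[4]=?,low[5]=3,low[6]=?,low[7]=?); scc=(scc[0]=0,scc[1]=1,scc[2]=?,scc[3]=?,scc[4]=?,scc[5]=?,scc[6]=?,scc[7]=?)
step 4: low=(low[0]=0,low[1]=1,low[2]=2,low[3]=3,low[4]=?,low[5]=3,low[6]=?,low[7]=?); scc=(scc[0]=0,scc[1]=1,scc[2]=?,scc[3]=2,scc[4]=?,scc[5]=2,scc[6]=?,scc[7]=?)
step 5: low=(low[0]=0,low[1]=1,low[2]=2,low[3]=3,low[4]=?,low[5]=3,low[6]=?,low[7]=?); scc=(scc[0]=0,scc[1]=1,scc[2]=3,scc[3]=2,scc[4]=?,scc[5]=2,scc[6]=?,scc[7]=?)
step 6: low=(low[0]=0,low[1]=1,low[2]=2,low[3]=3,low[4]=5,low[5]=3,low[6]=?,low[7]=?); scc=(scc[0]=0,scc[1]=1,scc[2]=3,scc[3]=2,scc[4]=4,scc[5]=2,scc[6]=?,scc[7]=?)
step 7: low=(low[0]=0,low[1]=1,low[2]=2,low[3]=3,low[4]=5,low[5]=3,low[6]=6,low[7]=?); scc=(scc[0]=0,scc[1]=1,scc[2]=3,scc[3]=2,scc[4]=4,scc[5]=2,scc[6]=5,scc[7]=?)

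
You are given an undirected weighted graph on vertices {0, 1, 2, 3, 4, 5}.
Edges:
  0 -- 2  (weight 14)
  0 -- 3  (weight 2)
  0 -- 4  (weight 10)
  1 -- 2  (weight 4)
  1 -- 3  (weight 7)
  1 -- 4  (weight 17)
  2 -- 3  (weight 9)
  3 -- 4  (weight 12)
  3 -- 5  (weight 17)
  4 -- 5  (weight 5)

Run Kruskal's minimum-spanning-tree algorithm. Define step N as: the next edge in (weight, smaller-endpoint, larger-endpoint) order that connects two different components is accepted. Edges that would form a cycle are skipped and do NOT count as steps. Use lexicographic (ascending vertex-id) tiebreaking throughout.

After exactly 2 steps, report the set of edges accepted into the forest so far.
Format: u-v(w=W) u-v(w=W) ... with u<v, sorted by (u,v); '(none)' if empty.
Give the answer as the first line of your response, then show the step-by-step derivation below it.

0-3(w=2) 1-2(w=4)

step 1: add edge 0-3 (w=2); MST = {0-3(w=2)}
step 2: add edge 1-2 (w=4); MST = {0-3(w=2) 1-2(w=4)}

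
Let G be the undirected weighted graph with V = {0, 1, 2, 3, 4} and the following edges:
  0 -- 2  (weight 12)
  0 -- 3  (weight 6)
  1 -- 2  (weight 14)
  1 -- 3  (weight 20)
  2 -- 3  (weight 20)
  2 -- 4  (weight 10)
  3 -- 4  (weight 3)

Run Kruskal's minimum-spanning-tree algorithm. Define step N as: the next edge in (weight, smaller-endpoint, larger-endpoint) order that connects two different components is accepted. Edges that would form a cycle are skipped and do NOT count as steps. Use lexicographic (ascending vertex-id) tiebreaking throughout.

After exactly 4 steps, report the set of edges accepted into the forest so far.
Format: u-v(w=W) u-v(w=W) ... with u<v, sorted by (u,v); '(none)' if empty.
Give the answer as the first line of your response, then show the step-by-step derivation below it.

0-3(w=6) 1-2(w=14) 2-4(w=10) 3-4(w=3)

step 1: add edge 3-4 (w=3); MST = {3-4(w=3)}
step 2: add edge 0-3 (w=6); MST = {0-3(w=6) 3-4(w=3)}
step 3: add edge 2-4 (w=10); MST = {0-3(w=6) 2-4(w=10) 3-4(w=3)}
step 4: add edge 1-2 (w=14); MST = {0-3(w=6) 1-2(w=14) 2-4(w=10) 3-4(w=3)}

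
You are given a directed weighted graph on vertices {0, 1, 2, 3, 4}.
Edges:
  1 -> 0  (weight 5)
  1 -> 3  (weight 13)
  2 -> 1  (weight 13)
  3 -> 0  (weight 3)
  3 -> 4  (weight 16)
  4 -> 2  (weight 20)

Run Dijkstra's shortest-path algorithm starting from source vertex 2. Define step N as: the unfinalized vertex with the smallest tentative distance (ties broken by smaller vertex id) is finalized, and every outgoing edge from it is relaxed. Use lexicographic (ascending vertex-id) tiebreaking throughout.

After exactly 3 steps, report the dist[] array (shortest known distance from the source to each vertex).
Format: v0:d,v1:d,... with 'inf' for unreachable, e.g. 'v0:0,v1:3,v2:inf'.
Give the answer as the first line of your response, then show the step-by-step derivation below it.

v0:18,v1:13,v2:0,v3:26,v4:inf

step 1: dist = v0:inf,v1:13,v2:0,v3:inf,v4:inf
step 2: dist = v0:18,v1:13,v2:0,v3:26,v4:inf
step 3: dist = v0:18,v1:13,v2:0,v3:26,v4:inf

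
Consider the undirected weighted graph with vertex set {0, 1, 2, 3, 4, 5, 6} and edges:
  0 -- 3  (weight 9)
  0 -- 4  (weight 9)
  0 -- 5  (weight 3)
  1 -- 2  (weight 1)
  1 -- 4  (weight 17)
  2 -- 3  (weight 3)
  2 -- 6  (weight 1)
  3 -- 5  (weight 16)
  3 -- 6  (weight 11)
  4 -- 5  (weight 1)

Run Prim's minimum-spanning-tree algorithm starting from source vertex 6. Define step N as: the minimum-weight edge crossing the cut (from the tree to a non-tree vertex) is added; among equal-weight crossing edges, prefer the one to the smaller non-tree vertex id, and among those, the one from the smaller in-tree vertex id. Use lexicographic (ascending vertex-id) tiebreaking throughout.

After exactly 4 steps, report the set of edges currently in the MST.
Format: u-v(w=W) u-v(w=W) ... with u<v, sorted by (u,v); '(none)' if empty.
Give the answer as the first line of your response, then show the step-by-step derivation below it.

0-3(w=9) 1-2(w=1) 2-3(w=3) 2-6(w=1)

step 1: add edge 2-6 (w=1); MST = {2-6(w=1)}
step 2: add edge 1-2 (w=1); MST = {1-2(w=1) 2-6(w=1)}
step 3: add edge 2-3 (w=3); MST = {1-2(w=1) 2-3(w=3) 2-6(w=1)}
step 4: add edge 0-3 (w=9); MST = {0-3(w=9) 1-2(w=1) 2-3(w=3) 2-6(w=1)}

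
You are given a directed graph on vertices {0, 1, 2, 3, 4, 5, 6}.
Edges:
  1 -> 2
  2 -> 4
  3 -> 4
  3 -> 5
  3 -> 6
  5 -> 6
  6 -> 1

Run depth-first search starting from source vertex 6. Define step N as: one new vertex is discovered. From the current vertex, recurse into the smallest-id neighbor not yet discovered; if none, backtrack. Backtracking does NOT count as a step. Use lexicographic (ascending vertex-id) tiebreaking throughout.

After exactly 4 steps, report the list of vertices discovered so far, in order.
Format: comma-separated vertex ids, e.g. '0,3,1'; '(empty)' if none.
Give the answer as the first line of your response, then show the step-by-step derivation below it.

6,1,2,4

step 1: discover 6; path=6; order=6
step 2: discover 1; path=6>1; order=6,1
step 3: discover 2; path=6>1>2; order=6,1,2
step 4: discover 4; path=6>1>2>4; order=6,1,2,4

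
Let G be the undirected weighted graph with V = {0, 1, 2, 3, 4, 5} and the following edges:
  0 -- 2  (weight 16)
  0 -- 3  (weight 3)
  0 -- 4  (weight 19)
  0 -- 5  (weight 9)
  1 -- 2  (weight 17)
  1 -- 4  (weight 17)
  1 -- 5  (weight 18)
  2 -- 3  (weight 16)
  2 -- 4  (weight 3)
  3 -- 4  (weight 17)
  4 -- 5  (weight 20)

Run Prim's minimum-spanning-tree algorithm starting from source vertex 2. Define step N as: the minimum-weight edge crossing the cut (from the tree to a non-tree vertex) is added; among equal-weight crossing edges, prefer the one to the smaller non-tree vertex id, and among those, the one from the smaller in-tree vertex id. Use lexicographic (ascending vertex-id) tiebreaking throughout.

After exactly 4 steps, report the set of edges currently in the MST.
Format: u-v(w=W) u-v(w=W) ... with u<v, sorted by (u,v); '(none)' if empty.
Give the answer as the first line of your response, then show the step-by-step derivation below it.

0-2(w=16) 0-3(w=3) 0-5(w=9) 2-4(w=3)

step 1: add edge 2-4 (w=3); MST = {2-4(w=3)}
step 2: add edge 0-2 (w=16); MST = {0-2(w=16) 2-4(w=3)}
step 3: add edge 0-3 (w=3); MST = {0-2(w=16) 0-3(w=3) 2-4(w=3)}
step 4: add edge 0-5 (w=9); MST = {0-2(w=16) 0-3(w=3) 0-5(w=9) 2-4(w=3)}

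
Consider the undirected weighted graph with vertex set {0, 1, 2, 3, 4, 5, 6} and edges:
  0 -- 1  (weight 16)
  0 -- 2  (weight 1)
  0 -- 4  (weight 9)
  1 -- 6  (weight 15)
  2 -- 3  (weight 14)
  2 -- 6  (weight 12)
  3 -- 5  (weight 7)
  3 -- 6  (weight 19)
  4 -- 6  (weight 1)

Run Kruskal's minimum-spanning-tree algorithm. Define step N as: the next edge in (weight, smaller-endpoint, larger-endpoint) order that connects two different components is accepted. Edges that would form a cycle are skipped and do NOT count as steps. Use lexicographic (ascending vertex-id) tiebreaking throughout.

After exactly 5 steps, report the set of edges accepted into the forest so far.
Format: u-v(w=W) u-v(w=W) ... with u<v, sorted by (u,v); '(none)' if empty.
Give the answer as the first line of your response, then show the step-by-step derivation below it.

0-2(w=1) 0-4(w=9) 2-3(w=14) 3-5(w=7) 4-6(w=1)

step 1: add edge 0-2 (w=1); MST = {0-2(w=1)}
step 2: add edge 4-6 (w=1); MST = {0-2(w=1) 4-6(w=1)}
step 3: add edge 3-5 (w=7); MST = {0-2(w=1) 3-5(w=7) 4-6(w=1)}
step 4: add edge 0-4 (w=9); MST = {0-2(w=1) 0-4(w=9) 3-5(w=7) 4-6(w=1)}
step 5: add edge 2-3 (w=14); MST = {0-2(w=1) 0-4(w=9) 2-3(w=14) 3-5(w=7) 4-6(w=1)}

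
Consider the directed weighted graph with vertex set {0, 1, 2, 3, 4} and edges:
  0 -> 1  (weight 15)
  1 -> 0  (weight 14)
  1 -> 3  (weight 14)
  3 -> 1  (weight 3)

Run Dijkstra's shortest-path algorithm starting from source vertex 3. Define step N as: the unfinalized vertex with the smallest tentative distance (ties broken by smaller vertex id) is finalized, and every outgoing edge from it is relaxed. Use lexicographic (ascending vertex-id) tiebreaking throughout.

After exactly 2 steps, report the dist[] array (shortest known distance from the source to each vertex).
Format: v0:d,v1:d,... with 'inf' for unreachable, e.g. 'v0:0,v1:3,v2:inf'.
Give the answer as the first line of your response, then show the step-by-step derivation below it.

v0:17,v1:3,v2:inf,v3:0,v4:inf

step 1: dist = v0:inf,v1:3,v2:inf,v3:0,v4:inf
step 2: dist = v0:17,v1:3,v2:inf,v3:0,v4:inf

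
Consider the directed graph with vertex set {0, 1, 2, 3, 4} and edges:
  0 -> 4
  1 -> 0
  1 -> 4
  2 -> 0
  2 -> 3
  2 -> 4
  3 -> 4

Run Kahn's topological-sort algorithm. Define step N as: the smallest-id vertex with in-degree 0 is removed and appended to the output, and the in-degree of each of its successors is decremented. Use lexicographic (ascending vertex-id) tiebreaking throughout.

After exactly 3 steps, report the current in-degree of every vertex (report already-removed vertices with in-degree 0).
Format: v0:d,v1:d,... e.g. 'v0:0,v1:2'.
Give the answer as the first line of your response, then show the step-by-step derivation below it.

v0:0,v1:0,v2:0,v3:0,v4:1

step 1: output 1; order=[1]; indeg=(1,0,0,1,3)
step 2: output 2; order=[1,2]; indeg=(0,0,0,0,2)
step 3: output 0; order=[1,2,0]; indeg=(0,0,0,0,1)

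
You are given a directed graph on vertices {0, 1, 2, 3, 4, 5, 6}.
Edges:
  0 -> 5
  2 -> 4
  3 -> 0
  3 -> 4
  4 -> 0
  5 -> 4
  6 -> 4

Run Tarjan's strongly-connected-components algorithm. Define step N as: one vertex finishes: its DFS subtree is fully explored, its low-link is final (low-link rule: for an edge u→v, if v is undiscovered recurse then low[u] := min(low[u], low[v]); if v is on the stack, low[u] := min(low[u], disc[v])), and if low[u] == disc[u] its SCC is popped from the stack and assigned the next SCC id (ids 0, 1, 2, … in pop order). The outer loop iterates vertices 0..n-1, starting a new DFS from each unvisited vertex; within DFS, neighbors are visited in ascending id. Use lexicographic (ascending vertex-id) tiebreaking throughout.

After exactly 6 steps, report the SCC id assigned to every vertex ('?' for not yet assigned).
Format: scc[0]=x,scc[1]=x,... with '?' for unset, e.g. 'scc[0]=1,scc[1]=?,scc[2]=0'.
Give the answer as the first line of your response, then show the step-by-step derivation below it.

scc[0]=0,scc[1]=1,scc[2]=2,scc[3]=3,scc[4]=0,scc[5]=0,scc[6]=?

step 1: low=(low[0]=0,low[1]=?,low[2]=?,low[3]=?,low[4]=0,low[5]=1,low[6]=?); scc=(scc[0]=?,scc[1]=?,scc[2]=?,scc[3]=?,scc[4]=?,scc[5]=?,scc[6]=?)
step 2: low=(low[0]=0,low[1]=?,low[2]=?,low[3]=?,low[4]=0,low[5]=0,low[6]=?); scc=(scc[0]=?,scc[1]=?,scc[2]=?,scc[3]=?,scc[4]=?,scc[5]=?,scc[6]=?)
step 3: low=(low[0]=0,low[1]=?,low[2]=?,low[3]=?,low[4]=0,low[5]=0,low[6]=?); scc=(scc[0]=0,scc[1]=?,scc[2]=?,scc[3]=?,scc[4]=0,scc[5]=0,scc[6]=?)
step 4: low=(low[0]=0,low[1]=3,low[2]=?,low[3]=?,low[4]=0,low[5]=0,low[6]=?); scc=(scc[0]=0,scc[1]=1,scc[2]=?,scc[3]=?,scc[4]=0,scc[5]=0,scc[6]=?)
step 5: low=(low[0]=0,low[1]=3,low[2]=4,low[3]=?,low[4]=0,low[5]=0,low[6]=?); scc=(scc[0]=0,scc[1]=1,scc[2]=2,scc[3]=?,scc[4]=0,scc[5]=0,scc[6]=?)
step 6: low=(low[0]=0,low[1]=3,low[2]=4,low[3]=5,low[4]=0,low[5]=0,low[6]=?); scc=(scc[0]=0,scc[1]=1,scc[2]=2,scc[3]=3,scc[4]=0,scc[5]=0,scc[6]=?)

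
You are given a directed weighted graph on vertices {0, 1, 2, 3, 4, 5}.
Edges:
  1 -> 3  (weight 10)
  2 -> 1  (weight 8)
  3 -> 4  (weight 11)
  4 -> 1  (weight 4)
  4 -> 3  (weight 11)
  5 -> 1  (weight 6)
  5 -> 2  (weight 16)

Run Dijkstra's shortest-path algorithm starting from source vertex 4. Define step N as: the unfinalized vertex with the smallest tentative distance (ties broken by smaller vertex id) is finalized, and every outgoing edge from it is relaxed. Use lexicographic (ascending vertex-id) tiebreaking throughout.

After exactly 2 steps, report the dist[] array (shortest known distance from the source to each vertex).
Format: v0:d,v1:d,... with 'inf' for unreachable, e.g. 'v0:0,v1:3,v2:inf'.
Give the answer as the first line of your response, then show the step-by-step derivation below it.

v0:inf,v1:4,v2:inf,v3:11,v4:0,v5:inf

step 1: dist = v0:inf,v1:4,v2:inf,v3:11,v4:0,v5:inf
step 2: dist = v0:inf,v1:4,v2:inf,v3:11,v4:0,v5:inf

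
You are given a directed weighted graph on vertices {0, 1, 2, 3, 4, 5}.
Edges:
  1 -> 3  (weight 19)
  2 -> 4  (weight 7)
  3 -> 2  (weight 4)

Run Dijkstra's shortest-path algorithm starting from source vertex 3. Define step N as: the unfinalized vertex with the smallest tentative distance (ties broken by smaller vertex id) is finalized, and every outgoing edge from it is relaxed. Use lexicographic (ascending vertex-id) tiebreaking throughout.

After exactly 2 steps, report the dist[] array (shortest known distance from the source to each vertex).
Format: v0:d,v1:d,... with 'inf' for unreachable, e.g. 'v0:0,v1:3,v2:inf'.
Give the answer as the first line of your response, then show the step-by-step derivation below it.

v0:inf,v1:inf,v2:4,v3:0,v4:11,v5:inf

step 1: dist = v0:inf,v1:inf,v2:4,v3:0,v4:inf,v5:inf
step 2: dist = v0:inf,v1:inf,v2:4,v3:0,v4:11,v5:inf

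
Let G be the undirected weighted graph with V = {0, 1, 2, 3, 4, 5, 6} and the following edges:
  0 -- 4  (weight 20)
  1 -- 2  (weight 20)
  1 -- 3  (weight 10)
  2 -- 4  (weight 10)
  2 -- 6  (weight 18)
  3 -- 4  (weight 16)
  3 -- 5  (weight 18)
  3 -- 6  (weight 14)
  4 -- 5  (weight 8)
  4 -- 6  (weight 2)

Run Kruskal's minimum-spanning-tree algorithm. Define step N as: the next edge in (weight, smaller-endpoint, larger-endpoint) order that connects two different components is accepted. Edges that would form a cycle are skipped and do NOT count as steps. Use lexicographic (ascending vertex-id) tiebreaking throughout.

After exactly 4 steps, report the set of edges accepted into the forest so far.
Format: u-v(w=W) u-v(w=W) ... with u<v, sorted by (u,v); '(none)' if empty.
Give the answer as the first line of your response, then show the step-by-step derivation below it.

1-3(w=10) 2-4(w=10) 4-5(w=8) 4-6(w=2)

step 1: add edge 4-6 (w=2); MST = {4-6(w=2)}
step 2: add edge 4-5 (w=8); MST = {4-5(w=8) 4-6(w=2)}
step 3: add edge 1-3 (w=10); MST = {1-3(w=10) 4-5(w=8) 4-6(w=2)}
step 4: add edge 2-4 (w=10); MST = {1-3(w=10) 2-4(w=10) 4-5(w=8) 4-6(w=2)}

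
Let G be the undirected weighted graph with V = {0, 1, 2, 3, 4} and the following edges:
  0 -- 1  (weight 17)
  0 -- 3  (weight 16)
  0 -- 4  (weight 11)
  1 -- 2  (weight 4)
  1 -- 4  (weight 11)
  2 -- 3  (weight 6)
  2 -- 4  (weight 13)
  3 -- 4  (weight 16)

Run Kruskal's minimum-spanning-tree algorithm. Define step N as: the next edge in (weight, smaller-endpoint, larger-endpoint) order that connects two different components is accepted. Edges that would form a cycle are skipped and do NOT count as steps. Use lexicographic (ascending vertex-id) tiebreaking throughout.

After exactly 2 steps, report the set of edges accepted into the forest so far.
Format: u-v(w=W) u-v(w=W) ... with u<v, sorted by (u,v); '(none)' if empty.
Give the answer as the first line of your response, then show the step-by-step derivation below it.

1-2(w=4) 2-3(w=6)

step 1: add edge 1-2 (w=4); MST = {1-2(w=4)}
step 2: add edge 2-3 (w=6); MST = {1-2(w=4) 2-3(w=6)}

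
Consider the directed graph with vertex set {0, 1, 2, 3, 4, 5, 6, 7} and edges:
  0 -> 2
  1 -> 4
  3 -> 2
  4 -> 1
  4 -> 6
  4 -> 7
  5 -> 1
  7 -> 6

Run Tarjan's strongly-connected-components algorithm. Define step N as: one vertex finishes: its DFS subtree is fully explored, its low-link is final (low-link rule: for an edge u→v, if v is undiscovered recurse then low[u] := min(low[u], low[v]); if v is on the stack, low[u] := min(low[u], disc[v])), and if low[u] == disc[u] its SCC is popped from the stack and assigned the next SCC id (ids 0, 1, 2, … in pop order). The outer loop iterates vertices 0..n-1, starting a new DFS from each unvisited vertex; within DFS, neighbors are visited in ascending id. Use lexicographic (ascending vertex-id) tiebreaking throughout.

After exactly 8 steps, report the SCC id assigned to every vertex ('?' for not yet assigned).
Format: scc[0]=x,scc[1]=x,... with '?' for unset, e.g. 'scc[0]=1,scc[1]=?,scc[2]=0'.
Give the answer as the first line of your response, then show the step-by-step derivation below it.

scc[0]=1,scc[1]=4,scc[2]=0,scc[3]=5,scc[4]=4,scc[5]=6,scc[6]=2,scc[7]=3

step 1: low=(low[0]=0,low[1]=?,low[2]=1,low[3]=?,low[4]=?,low[5]=?,low[6]=?,low[7]=?); scc=(scc[0]=?,scc[1]=?,scc[2]=0,scc[3]=?,scc[4]=?,scc[5]=?,scc[6]=?,scc[7]=?)
step 2: low=(low[0]=0,low[1]=?,low[2]=1,low[3]=?,low[4]=?,low[5]=?,low[6]=?,low[7]=?); scc=(scc[0]=1,scc[1]=?,scc[2]=0,scc[3]=?,scc[4]=?,scc[5]=?,scc[6]=?,scc[7]=?)
step 3: low=(low[0]=0,low[1]=2,low[2]=1,low[3]=?,low[4]=2,low[5]=?,low[6]=4,low[7]=?); scc=(scc[0]=1,scc[1]=?,scc[2]=0,scc[3]=?,scc[4]=?,scc[5]=?,scc[6]=2,scc[7]=?)
step 4: low=(low[0]=0,low[1]=2,low[2]=1,low[3]=?,low[4]=2,low[5]=?,low[6]=4,low[7]=5); scc=(scc[0]=1,scc[1]=?,scc[2]=0,scc[3]=?,scc[4]=?,scc[5]=?,scc[6]=2,scc[7]=3)
step 5: low=(low[0]=0,low[1]=2,low[2]=1,low[3]=?,low[4]=2,low[5]=?,low[6]=4,low[7]=5); scc=(scc[0]=1,scc[1]=?,scc[2]=0,scc[3]=?,scc[4]=?,scc[5]=?,scc[6]=2,scc[7]=3)
step 6: low=(low[0]=0,low[1]=2,low[2]=1,low[3]=?,low[4]=2,low[5]=?,low[6]=4,low[7]=5); scc=(scc[0]=1,scc[1]=4,scc[2]=0,scc[3]=?,scc[4]=4,scc[5]=?,scc[6]=2,scc[7]=3)
step 7: low=(low[0]=0,low[1]=2,low[2]=1,low[3]=6,low[4]=2,low[5]=?,low[6]=4,low[7]=5); scc=(scc[0]=1,scc[1]=4,scc[2]=0,scc[3]=5,scc[4]=4,scc[5]=?,scc[6]=2,scc[7]=3)
step 8: low=(low[0]=0,low[1]=2,low[2]=1,low[3]=6,low[4]=2,low[5]=7,low[6]=4,low[7]=5); scc=(scc[0]=1,scc[1]=4,scc[2]=0,scc[3]=5,scc[4]=4,scc[5]=6,scc[6]=2,scc[7]=3)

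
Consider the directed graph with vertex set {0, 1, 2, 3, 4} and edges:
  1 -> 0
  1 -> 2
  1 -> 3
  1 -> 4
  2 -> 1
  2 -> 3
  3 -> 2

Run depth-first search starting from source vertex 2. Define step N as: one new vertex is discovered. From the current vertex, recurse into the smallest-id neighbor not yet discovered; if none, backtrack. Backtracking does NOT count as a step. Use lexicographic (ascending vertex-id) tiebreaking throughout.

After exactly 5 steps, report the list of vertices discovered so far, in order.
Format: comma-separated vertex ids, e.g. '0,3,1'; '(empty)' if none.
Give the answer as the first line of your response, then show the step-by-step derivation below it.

2,1,0,3,4

step 1: discover 2; path=2; order=2
step 2: discover 1; path=2>1; order=2,1
step 3: discover 0; path=2>1>0; order=2,1,0
step 4: discover 3; path=2>1>3; order=2,1,0,3
step 5: discover 4; path=2>1>4; order=2,1,0,3,4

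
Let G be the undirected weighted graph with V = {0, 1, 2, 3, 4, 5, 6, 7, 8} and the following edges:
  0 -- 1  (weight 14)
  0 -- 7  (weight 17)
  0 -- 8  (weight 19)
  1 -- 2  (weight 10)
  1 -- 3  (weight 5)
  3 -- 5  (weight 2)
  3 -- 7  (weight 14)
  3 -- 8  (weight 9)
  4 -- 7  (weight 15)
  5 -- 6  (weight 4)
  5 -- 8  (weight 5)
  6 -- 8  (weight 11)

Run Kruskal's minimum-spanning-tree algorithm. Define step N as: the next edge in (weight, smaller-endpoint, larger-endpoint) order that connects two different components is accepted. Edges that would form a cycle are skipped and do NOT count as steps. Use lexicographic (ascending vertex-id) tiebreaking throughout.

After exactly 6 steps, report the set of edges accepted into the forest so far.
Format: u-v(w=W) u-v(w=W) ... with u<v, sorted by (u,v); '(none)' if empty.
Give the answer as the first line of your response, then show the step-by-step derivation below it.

0-1(w=14) 1-2(w=10) 1-3(w=5) 3-5(w=2) 5-6(w=4) 5-8(w=5)

step 1: add edge 3-5 (w=2); MST = {3-5(w=2)}
step 2: add edge 5-6 (w=4); MST = {3-5(w=2) 5-6(w=4)}
step 3: add edge 1-3 (w=5); MST = {1-3(w=5) 3-5(w=2) 5-6(w=4)}
step 4: add edge 5-8 (w=5); MST = {1-3(w=5) 3-5(w=2) 5-6(w=4) 5-8(w=5)}
step 5: add edge 1-2 (w=10); MST = {1-2(w=10) 1-3(w=5) 3-5(w=2) 5-6(w=4) 5-8(w=5)}
step 6: add edge 0-1 (w=14); MST = {0-1(w=14) 1-2(w=10) 1-3(w=5) 3-5(w=2) 5-6(w=4) 5-8(w=5)}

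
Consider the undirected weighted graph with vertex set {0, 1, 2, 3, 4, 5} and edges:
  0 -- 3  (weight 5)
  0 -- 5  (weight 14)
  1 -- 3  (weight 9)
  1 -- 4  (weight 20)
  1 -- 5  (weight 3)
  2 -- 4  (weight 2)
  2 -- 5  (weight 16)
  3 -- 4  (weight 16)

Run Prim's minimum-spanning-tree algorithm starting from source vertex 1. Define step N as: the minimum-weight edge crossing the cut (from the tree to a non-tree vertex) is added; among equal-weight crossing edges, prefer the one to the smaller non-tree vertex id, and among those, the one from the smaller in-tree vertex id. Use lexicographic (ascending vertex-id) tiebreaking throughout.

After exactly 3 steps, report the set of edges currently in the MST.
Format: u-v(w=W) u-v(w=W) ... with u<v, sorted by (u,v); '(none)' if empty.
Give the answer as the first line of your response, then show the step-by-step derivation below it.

0-3(w=5) 1-3(w=9) 1-5(w=3)

step 1: add edge 1-5 (w=3); MST = {1-5(w=3)}
step 2: add edge 1-3 (w=9); MST = {1-3(w=9) 1-5(w=3)}
step 3: add edge 0-3 (w=5); MST = {0-3(w=5) 1-3(w=9) 1-5(w=3)}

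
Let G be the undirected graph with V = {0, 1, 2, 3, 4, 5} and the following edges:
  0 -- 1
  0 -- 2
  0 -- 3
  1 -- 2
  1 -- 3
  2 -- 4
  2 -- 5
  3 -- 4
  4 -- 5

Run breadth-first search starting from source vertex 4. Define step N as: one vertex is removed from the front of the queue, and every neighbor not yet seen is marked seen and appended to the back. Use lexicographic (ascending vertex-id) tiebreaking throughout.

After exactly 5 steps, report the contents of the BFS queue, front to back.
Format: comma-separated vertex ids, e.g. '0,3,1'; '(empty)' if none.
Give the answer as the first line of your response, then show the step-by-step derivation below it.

1

step 1: dequeue 4; queue=[2,3,5]; order=4
step 2: dequeue 2; queue=[3,5,0,1]; order=4,2
step 3: dequeue 3; queue=[5,0,1]; order=4,2,3
step 4: dequeue 5; queue=[0,1]; order=4,2,3,5
step 5: dequeue 0; queue=[1]; order=4,2,3,5,0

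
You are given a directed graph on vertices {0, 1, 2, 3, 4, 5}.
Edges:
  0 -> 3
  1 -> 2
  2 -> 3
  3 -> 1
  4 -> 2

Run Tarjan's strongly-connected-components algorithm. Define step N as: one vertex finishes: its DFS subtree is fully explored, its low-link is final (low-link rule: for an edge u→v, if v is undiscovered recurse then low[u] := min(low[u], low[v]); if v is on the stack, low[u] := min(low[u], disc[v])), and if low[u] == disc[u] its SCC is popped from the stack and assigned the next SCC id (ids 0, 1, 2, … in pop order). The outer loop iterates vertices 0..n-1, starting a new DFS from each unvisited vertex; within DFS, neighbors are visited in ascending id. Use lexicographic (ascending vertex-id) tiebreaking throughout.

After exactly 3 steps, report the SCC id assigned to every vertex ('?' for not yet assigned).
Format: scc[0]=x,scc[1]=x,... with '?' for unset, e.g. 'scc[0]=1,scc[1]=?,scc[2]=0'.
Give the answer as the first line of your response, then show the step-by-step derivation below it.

scc[0]=?,scc[1]=0,scc[2]=0,scc[3]=0,scc[4]=?,scc[5]=?

step 1: low=(low[0]=0,low[1]=2,low[2]=1,low[3]=1,low[4]=?,low[5]=?); scc=(scc[0]=?,scc[1]=?,scc[2]=?,scc[3]=?,scc[4]=?,scc[5]=?)
step 2: low=(low[0]=0,low[1]=1,low[2]=1,low[3]=1,low[4]=?,low[5]=?); scc=(scc[0]=?,scc[1]=?,scc[2]=?,scc[3]=?,scc[4]=?,scc[5]=?)
step 3: low=(low[0]=0,low[1]=1,low[2]=1,low[3]=1,low[4]=?,low[5]=?); scc=(scc[0]=?,scc[1]=0,scc[2]=0,scc[3]=0,scc[4]=?,scc[5]=?)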